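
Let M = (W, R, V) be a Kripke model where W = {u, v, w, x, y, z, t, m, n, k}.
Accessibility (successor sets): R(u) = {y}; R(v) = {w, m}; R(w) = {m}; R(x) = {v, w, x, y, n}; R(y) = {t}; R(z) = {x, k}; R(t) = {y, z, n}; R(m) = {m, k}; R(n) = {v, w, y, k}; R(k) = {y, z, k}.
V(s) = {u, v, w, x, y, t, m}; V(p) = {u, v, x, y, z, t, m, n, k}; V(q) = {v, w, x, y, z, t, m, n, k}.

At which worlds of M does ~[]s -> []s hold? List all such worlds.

u, v, w, y

Recall that []ψ holds at a world iff ψ holds at every accessible world, and <>ψ holds iff ψ holds at some accessible world.
Let φ = ~[]s -> []s. Evaluate φ at each world:
  u (successors {y}): φ is true.
  v (successors {w, m}): φ is true.
  w (successors {m}): φ is true.
  x (successors {v, w, x, y, n}): φ is false.
  y (successors {t}): φ is true.
  z (successors {x, k}): φ is false.
  t (successors {y, z, n}): φ is false.
  m (successors {m, k}): φ is false.
  n (successors {v, w, y, k}): φ is false.
  k (successors {y, z, k}): φ is false.
For instance, at y:
  At y: ~[]s is false, []s is true, so ~[]s -> []s is true.
    At y: []s is true, so ~[]s is false.
      At y: []s requires s at every successor {t}.
        At t: s is true.
      So []s is true at y.
    At y: []s requires s at every successor {t}.
      At t: s is true.
    So []s is true at y.
Satisfying worlds: {u, v, w, y}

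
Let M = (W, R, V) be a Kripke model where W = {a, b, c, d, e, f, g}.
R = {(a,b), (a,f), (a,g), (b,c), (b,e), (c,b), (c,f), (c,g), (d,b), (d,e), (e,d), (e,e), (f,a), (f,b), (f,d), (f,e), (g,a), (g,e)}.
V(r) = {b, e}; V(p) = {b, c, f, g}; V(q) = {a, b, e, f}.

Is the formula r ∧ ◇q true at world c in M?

No

At c: r is false, ◇q is true, so r ∧ ◇q is false.
  At c: ◇q requires q at some successor in {b, f, g}.
    q holds at b, so ◇q is true at c.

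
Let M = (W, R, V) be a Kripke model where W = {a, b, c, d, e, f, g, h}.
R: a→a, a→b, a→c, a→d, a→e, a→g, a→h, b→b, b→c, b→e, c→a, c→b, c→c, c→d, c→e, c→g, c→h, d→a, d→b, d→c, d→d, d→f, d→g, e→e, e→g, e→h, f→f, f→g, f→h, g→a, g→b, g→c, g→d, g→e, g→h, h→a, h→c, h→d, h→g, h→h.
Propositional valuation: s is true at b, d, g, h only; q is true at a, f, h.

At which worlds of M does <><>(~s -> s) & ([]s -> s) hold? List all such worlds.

a, b, c, d, e, f, g, h

Let φ = <><>(~s -> s) & ([]s -> s). Evaluate φ at each world:
  a (successors {a, b, c, d, e, g, h}): φ is true.
  b (successors {b, c, e}): φ is true.
  c (successors {a, b, c, d, e, g, h}): φ is true.
  d (successors {a, b, c, d, f, g}): φ is true.
  e (successors {e, g, h}): φ is true.
  f (successors {f, g, h}): φ is true.
  g (successors {a, b, c, d, e, h}): φ is true.
  h (successors {a, c, d, g, h}): φ is true.
For instance, at g:
  At g: <><>(~s -> s) is true, []s -> s is true, so <><>(~s -> s) & ([]s -> s) is true.
    At g: <><>(~s -> s) requires <>(~s -> s) at some successor in {a, b, c, d, e, h}.
      <>(~s -> s) holds at a, so <><>(~s -> s) is true at g.
    At g: []s is false, s is true, so []s -> s is true.
      At g: []s requires s at every successor {a, b, c, d, e, h}.
        s fails at a, so []s is false at g.
Satisfying worlds: {a, b, c, d, e, f, g, h}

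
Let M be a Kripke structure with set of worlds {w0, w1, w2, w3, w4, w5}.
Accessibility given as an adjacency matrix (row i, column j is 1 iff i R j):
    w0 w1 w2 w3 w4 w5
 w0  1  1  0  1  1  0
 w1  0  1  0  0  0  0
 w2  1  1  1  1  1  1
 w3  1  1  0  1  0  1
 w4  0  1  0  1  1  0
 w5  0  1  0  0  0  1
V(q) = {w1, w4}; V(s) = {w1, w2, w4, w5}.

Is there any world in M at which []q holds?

Yes

Let φ = []q. Evaluate φ at each world:
  w0 (successors {w0, w1, w3, w4}): φ is false.
  w1 (successors {w1}): φ is true.
  w2 (successors {w0, w1, w2, w3, w4, w5}): φ is false.
  w3 (successors {w0, w1, w3, w5}): φ is false.
  w4 (successors {w1, w3, w4}): φ is false.
  w5 (successors {w1, w5}): φ is false.
Detail at w1 (witness):
  At w1: []q requires q at every successor {w1}.
    At w1: q is true.
  So []q is true at w1.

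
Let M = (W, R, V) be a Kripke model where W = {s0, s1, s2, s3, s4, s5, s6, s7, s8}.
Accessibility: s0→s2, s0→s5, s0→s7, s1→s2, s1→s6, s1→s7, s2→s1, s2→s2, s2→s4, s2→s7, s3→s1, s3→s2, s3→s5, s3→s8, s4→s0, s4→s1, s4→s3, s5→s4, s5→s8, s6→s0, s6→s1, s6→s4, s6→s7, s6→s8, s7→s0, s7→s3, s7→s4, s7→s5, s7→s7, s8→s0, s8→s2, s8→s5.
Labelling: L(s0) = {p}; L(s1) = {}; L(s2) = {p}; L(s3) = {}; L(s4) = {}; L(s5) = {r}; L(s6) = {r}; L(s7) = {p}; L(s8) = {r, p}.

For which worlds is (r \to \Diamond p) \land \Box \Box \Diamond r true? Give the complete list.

Let φ = (r \to \Diamond p) \land \Box \Box \Diamond r. Evaluate φ at each world:
  s0 (successors {s2, s5, s7}): φ is false.
  s1 (successors {s2, s6, s7}): φ is false.
  s2 (successors {s1, s2, s4, s7}): φ is false.
  s3 (successors {s1, s2, s5, s8}): φ is false.
  s4 (successors {s0, s1, s3}): φ is false.
  s5 (successors {s4, s8}): φ is false.
  s6 (successors {s0, s1, s4, s7, s8}): φ is false.
  s7 (successors {s0, s3, s4, s5, s7}): φ is false.
  s8 (successors {s0, s2, s5}): φ is false.
For instance, at s8:
  At s8: r \to \Diamond p is true, \Box \Box \Diamond r is false, so (r \to \Diamond p) \land \Box \Box \Diamond r is false.
    At s8: r is true, \Diamond p is true, so r \to \Diamond p is true.
      At s8: \Diamond p requires p at some successor in {s0, s2, s5}.
        p holds at s0, so \Diamond p is true at s8.
    At s8: \Box \Box \Diamond r requires \Box \Diamond r at every successor {s0, s2, s5}.
      \Box \Diamond r fails at s0, so \Box \Box \Diamond r is false at s8.
Satisfying worlds: none.

none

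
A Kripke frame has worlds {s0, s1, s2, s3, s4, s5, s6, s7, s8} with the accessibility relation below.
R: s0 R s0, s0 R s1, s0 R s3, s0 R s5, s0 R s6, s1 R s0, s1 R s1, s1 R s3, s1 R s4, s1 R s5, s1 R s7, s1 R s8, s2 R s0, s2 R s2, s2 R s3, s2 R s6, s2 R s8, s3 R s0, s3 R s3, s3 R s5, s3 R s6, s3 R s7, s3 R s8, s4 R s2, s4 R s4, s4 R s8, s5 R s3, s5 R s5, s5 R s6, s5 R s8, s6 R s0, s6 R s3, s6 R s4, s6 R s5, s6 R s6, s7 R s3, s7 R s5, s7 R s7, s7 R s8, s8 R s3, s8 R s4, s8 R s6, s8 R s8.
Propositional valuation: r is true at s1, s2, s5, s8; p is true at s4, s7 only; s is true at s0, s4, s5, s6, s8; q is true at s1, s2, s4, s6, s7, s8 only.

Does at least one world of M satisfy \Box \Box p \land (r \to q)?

Let φ = \Box \Box p \land (r \to q). Evaluate φ at each world:
  s0 (successors {s0, s1, s3, s5, s6}): φ is false.
  s1 (successors {s0, s1, s3, s4, s5, s7, s8}): φ is false.
  s2 (successors {s0, s2, s3, s6, s8}): φ is false.
  s3 (successors {s0, s3, s5, s6, s7, s8}): φ is false.
  s4 (successors {s2, s4, s8}): φ is false.
  s5 (successors {s3, s5, s6, s8}): φ is false.
  s6 (successors {s0, s3, s4, s5, s6}): φ is false.
  s7 (successors {s3, s5, s7, s8}): φ is false.
  s8 (successors {s3, s4, s6, s8}): φ is false.
For instance, at s7:
  At s7: \Box \Box p is false, r \to q is true, so \Box \Box p \land (r \to q) is false.
    At s7: \Box \Box p requires \Box p at every successor {s3, s5, s7, s8}.
      \Box p fails at s3, so \Box \Box p is false at s7.

No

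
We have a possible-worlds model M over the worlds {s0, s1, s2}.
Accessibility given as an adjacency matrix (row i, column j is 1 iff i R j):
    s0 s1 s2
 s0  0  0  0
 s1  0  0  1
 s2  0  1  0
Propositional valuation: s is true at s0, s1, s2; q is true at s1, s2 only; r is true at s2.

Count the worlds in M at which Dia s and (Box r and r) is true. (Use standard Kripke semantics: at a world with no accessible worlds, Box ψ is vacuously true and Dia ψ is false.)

Let φ = Dia s and (Box r and r). Evaluate φ at each world:
  s0 (successors ∅): φ is false.
  s1 (successors {s2}): φ is false.
  s2 (successors {s1}): φ is false.
For instance, at s1:
  At s1: Dia s is true, Box r and r is false, so Dia s and (Box r and r) is false.
    At s1: Dia s requires s at some successor in {s2}.
      s holds at s2, so Dia s is true at s1.
    At s1: Box r is true, r is false, so Box r and r is false.
      At s1: Box r requires r at every successor {s2}.
        At s2: r is true.
      So Box r is true at s1.
Satisfying worlds: none.

0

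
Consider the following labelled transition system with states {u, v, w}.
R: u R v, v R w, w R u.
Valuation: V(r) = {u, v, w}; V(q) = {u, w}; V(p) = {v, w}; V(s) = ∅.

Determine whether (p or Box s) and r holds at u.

No

At u: p or Box s is false, r is true, so (p or Box s) and r is false.
  At u: p is false, Box s is false, so p or Box s is false.
    At u: Box s requires s at every successor {v}.
      s fails at v, so Box s is false at u.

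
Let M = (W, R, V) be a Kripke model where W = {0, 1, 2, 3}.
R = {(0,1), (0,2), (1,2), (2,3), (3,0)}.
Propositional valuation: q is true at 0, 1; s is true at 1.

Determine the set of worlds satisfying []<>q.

Let φ = []<>q. Evaluate φ at each world:
  0 (successors {1, 2}): φ is false.
  1 (successors {2}): φ is false.
  2 (successors {3}): φ is true.
  3 (successors {0}): φ is true.
For instance, at 3:
  At 3: []<>q requires <>q at every successor {0}.
      At 0: <>q requires q at some successor in {1, 2}.
        q holds at 1, so <>q is true at 0.
  So []<>q is true at 3.
Satisfying worlds: {2, 3}

2, 3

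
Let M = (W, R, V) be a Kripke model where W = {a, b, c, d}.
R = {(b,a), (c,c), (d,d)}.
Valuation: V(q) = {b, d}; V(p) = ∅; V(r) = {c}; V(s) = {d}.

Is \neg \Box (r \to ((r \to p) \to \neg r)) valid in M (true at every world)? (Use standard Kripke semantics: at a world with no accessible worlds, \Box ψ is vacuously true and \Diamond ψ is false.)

Let φ = \neg \Box (r \to ((r \to p) \to \neg r)). Evaluate φ at each world:
  a (successors ∅): φ is false.
  b (successors {a}): φ is false.
  c (successors {c}): φ is false.
  d (successors {d}): φ is false.
Detail at a (counterexample):
  At a: \Box (r \to ((r \to p) \to \neg r)) is true, so \neg \Box (r \to ((r \to p) \to \neg r)) is false.
    At a: no accessible worlds, so \Box (r \to ((r \to p) \to \neg r)) holds vacuously.

No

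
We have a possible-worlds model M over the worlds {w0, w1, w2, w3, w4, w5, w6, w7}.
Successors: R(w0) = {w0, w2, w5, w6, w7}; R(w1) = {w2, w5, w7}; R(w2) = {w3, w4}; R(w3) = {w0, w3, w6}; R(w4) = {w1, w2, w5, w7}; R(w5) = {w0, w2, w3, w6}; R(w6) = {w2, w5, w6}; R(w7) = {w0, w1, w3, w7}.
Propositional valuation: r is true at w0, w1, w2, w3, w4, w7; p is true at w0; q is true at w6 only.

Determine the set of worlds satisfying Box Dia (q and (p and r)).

none

Let φ = Box Dia (q and (p and r)). Evaluate φ at each world:
  w0 (successors {w0, w2, w5, w6, w7}): φ is false.
  w1 (successors {w2, w5, w7}): φ is false.
  w2 (successors {w3, w4}): φ is false.
  w3 (successors {w0, w3, w6}): φ is false.
  w4 (successors {w1, w2, w5, w7}): φ is false.
  w5 (successors {w0, w2, w3, w6}): φ is false.
  w6 (successors {w2, w5, w6}): φ is false.
  w7 (successors {w0, w1, w3, w7}): φ is false.
For instance, at w2:
  At w2: Box Dia (q and (p and r)) requires Dia (q and (p and r)) at every successor {w3, w4}.
    Dia (q and (p and r)) fails at w3, so Box Dia (q and (p and r)) is false at w2.
      At w3: Dia (q and (p and r)) requires q and (p and r) at some successor in {w0, w3, w6}.
        At w0: q and (p and r) is false.
        At w3: q and (p and r) is false.
        At w6: q and (p and r) is false.
      So Dia (q and (p and r)) is false at w3.
Satisfying worlds: none.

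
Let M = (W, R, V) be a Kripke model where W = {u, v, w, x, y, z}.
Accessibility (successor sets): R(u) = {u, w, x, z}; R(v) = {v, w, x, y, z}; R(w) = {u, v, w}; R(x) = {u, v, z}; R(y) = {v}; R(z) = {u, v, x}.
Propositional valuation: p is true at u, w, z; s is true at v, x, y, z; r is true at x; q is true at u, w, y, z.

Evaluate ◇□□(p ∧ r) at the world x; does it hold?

At x: ◇□□(p ∧ r) requires □□(p ∧ r) at some successor in {u, v, z}.
  At u: □□(p ∧ r) is false.
  At v: □□(p ∧ r) is false.
  At z: □□(p ∧ r) is false.
So ◇□□(p ∧ r) is false at x.

No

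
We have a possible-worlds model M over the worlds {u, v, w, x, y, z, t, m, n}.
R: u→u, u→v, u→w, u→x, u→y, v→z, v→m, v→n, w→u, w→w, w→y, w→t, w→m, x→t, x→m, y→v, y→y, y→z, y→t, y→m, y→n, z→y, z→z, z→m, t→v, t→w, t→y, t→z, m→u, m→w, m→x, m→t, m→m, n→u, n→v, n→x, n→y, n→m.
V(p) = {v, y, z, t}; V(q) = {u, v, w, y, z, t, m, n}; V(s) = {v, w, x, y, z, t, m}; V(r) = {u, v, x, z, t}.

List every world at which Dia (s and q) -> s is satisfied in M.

v, w, x, y, z, t, m

Let φ = Dia (s and q) -> s. Evaluate φ at each world:
  u (successors {u, v, w, x, y}): φ is false.
  v (successors {z, m, n}): φ is true.
  w (successors {u, w, y, t, m}): φ is true.
  x (successors {t, m}): φ is true.
  y (successors {v, y, z, t, m, n}): φ is true.
  z (successors {y, z, m}): φ is true.
  t (successors {v, w, y, z}): φ is true.
  m (successors {u, w, x, t, m}): φ is true.
  n (successors {u, v, x, y, m}): φ is false.
For instance, at t:
  At t: Dia (s and q) is true, s is true, so Dia (s and q) -> s is true.
    At t: Dia (s and q) requires s and q at some successor in {v, w, y, z}.
      s and q holds at v, so Dia (s and q) is true at t.
Satisfying worlds: {v, w, x, y, z, t, m}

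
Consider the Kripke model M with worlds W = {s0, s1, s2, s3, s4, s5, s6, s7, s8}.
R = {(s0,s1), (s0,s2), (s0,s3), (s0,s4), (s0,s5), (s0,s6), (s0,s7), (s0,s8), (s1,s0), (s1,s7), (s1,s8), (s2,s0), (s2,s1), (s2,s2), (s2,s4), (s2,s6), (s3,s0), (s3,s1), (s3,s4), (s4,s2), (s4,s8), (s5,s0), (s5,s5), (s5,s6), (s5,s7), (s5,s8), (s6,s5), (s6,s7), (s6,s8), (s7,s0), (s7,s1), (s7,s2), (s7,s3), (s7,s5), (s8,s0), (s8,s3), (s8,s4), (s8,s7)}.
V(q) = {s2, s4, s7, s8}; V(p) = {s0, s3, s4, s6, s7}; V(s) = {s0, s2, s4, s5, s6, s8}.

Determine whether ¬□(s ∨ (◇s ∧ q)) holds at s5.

No

At s5: □(s ∨ (◇s ∧ q)) is true, so ¬□(s ∨ (◇s ∧ q)) is false.
  At s5: □(s ∨ (◇s ∧ q)) requires s ∨ (◇s ∧ q) at every successor {s0, s5, s6, s7, s8}.
    At s0: s ∨ (◇s ∧ q) is true.
    At s5: s ∨ (◇s ∧ q) is true.
    At s6: s ∨ (◇s ∧ q) is true.
    At s7: s ∨ (◇s ∧ q) is true.
    At s8: s ∨ (◇s ∧ q) is true.
  So □(s ∨ (◇s ∧ q)) is true at s5.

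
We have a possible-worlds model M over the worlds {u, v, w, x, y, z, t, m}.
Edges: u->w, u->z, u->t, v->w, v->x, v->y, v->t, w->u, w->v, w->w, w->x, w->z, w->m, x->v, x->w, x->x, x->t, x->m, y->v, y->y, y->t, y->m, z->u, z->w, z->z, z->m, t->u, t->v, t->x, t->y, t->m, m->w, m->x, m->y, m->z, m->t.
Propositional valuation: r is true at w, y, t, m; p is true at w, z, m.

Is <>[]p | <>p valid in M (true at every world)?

Yes

Recall that []ψ holds at a world iff ψ holds at every accessible world, and <>ψ holds iff ψ holds at some accessible world.
Let φ = <>[]p | <>p. Evaluate φ at each world:
  u (successors {w, z, t}): φ is true.
  v (successors {w, x, y, t}): φ is true.
  w (successors {u, v, w, x, z, m}): φ is true.
  x (successors {v, w, x, t, m}): φ is true.
  y (successors {v, y, t, m}): φ is true.
  z (successors {u, w, z, m}): φ is true.
  t (successors {u, v, x, y, m}): φ is true.
  m (successors {w, x, y, z, t}): φ is true.
For instance, at t:
  At t: <>[]p is false, <>p is true, so <>[]p | <>p is true.
    At t: <>[]p requires []p at some successor in {u, v, x, y, m}.
      At u: []p is false.
      At v: []p is false.
      At x: []p is false.
      At y: []p is false.
      At m: []p is false.
    So <>[]p is false at t.
    At t: <>p requires p at some successor in {u, v, x, y, m}.
      p holds at m, so <>p is true at t.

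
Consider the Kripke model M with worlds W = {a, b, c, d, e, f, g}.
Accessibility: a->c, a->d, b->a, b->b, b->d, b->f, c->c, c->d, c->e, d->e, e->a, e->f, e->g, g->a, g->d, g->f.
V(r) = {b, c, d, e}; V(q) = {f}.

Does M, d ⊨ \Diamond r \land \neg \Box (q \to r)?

At d: \Diamond r is true, \neg \Box (q \to r) is false, so \Diamond r \land \neg \Box (q \to r) is false.
  At d: \Diamond r requires r at some successor in {e}.
    r holds at e, so \Diamond r is true at d.
  At d: \Box (q \to r) is true, so \neg \Box (q \to r) is false.
    At d: \Box (q \to r) requires q \to r at every successor {e}.
      At e: q \to r is true.
    So \Box (q \to r) is true at d.

No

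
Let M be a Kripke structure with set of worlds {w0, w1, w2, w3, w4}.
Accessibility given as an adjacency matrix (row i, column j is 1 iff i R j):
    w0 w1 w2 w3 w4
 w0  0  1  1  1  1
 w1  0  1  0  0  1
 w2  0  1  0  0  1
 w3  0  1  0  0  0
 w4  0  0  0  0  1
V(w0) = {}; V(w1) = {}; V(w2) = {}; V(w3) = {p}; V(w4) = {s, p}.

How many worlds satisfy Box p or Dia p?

4

Recall that Box ψ holds at a world iff ψ holds at every accessible world, and Dia ψ holds iff ψ holds at some accessible world.
Let φ = Box p or Dia p. Evaluate φ at each world:
  w0 (successors {w1, w2, w3, w4}): φ is true.
  w1 (successors {w1, w4}): φ is true.
  w2 (successors {w1, w4}): φ is true.
  w3 (successors {w1}): φ is false.
  w4 (successors {w4}): φ is true.
For instance, at w1:
  At w1: Box p is false, Dia p is true, so Box p or Dia p is true.
    At w1: Box p requires p at every successor {w1, w4}.
      p fails at w1, so Box p is false at w1.
    At w1: Dia p requires p at some successor in {w1, w4}.
      p holds at w4, so Dia p is true at w1.
Satisfying worlds: {w0, w1, w2, w4}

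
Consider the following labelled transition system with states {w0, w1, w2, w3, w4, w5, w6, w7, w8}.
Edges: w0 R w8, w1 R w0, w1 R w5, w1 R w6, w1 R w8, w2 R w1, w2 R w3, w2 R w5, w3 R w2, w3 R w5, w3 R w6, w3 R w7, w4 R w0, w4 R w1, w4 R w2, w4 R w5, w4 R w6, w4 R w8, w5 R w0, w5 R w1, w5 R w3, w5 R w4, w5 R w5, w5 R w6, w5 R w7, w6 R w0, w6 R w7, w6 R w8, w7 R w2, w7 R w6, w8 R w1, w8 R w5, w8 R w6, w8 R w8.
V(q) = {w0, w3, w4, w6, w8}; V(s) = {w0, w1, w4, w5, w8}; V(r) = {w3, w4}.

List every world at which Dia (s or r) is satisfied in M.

Recall that Dia ψ holds at a world iff ψ holds at some accessible world.
Let φ = Dia (s or r). Evaluate φ at each world:
  w0 (successors {w8}): φ is true.
  w1 (successors {w0, w5, w6, w8}): φ is true.
  w2 (successors {w1, w3, w5}): φ is true.
  w3 (successors {w2, w5, w6, w7}): φ is true.
  w4 (successors {w0, w1, w2, w5, w6, w8}): φ is true.
  w5 (successors {w0, w1, w3, w4, w5, w6, w7}): φ is true.
  w6 (successors {w0, w7, w8}): φ is true.
  w7 (successors {w2, w6}): φ is false.
  w8 (successors {w1, w5, w6, w8}): φ is true.
For instance, at w8:
  At w8: Dia (s or r) requires s or r at some successor in {w1, w5, w6, w8}.
    s or r holds at w1, so Dia (s or r) is true at w8.
Satisfying worlds: {w0, w1, w2, w3, w4, w5, w6, w8}

w0, w1, w2, w3, w4, w5, w6, w8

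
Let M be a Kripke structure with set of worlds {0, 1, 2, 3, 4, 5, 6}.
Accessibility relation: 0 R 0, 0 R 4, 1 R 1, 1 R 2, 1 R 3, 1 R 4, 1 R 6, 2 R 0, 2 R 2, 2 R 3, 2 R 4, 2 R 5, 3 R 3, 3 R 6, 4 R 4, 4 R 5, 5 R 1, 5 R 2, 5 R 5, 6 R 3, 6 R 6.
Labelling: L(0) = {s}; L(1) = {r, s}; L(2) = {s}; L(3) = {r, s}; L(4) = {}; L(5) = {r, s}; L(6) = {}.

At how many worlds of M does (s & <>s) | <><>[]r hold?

Recall that []ψ holds at a world iff ψ holds at every accessible world, and <>ψ holds iff ψ holds at some accessible world.
Let φ = (s & <>s) | <><>[]r. Evaluate φ at each world:
  0 (successors {0, 4}): φ is true.
  1 (successors {1, 2, 3, 4, 6}): φ is true.
  2 (successors {0, 2, 3, 4, 5}): φ is true.
  3 (successors {3, 6}): φ is true.
  4 (successors {4, 5}): φ is false.
  5 (successors {1, 2, 5}): φ is true.
  6 (successors {3, 6}): φ is false.
For instance, at 2:
  At 2: s & <>s is true, <><>[]r is false, so (s & <>s) | <><>[]r is true.
    At 2: s is true, <>s is true, so s & <>s is true.
      At 2: <>s requires s at some successor in {0, 2, 3, 4, 5}.
        s holds at 0, so <>s is true at 2.
    At 2: <><>[]r requires <>[]r at some successor in {0, 2, 3, 4, 5}.
      At 0: <>[]r is false.
      At 2: <>[]r is false.
      At 3: <>[]r is false.
      At 4: <>[]r is false.
      At 5: <>[]r is false.
    So <><>[]r is false at 2.
Satisfying worlds: {0, 1, 2, 3, 5}

5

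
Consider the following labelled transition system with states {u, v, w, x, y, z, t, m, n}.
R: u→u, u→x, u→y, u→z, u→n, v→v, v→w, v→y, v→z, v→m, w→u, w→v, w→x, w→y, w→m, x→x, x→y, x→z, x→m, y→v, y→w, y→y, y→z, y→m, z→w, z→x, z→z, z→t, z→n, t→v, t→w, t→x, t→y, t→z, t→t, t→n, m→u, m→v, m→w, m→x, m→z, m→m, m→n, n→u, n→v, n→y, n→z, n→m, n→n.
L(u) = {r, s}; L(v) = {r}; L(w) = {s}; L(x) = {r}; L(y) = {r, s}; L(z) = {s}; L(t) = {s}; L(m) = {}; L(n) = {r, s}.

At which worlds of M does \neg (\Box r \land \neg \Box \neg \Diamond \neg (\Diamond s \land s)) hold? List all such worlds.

Let φ = \neg (\Box r \land \neg \Box \neg \Diamond \neg (\Diamond s \land s)). Evaluate φ at each world:
  u (successors {u, x, y, z, n}): φ is true.
  v (successors {v, w, y, z, m}): φ is true.
  w (successors {u, v, x, y, m}): φ is true.
  x (successors {x, y, z, m}): φ is true.
  y (successors {v, w, y, z, m}): φ is true.
  z (successors {w, x, z, t, n}): φ is true.
  t (successors {v, w, x, y, z, t, n}): φ is true.
  m (successors {u, v, w, x, z, m, n}): φ is true.
  n (successors {u, v, y, z, m, n}): φ is true.
For instance, at m:
  At m: \Box r \land \neg \Box \neg \Diamond \neg (\Diamond s \land s) is false, so \neg (\Box r \land \neg \Box \neg \Diamond \neg (\Diamond s \land s)) is true.
    At m: \Box r is false, \neg \Box \neg \Diamond \neg (\Diamond s \land s) is true, so \Box r \land \neg \Box \neg \Diamond \neg (\Diamond s \land s) is false.
      At m: \Box r requires r at every successor {u, v, w, x, z, m, n}.
        r fails at w, so \Box r is false at m.
      At m: \Box \neg \Diamond \neg (\Diamond s \land s) is false, so \neg \Box \neg \Diamond \neg (\Diamond s \land s) is true.
Satisfying worlds: {u, v, w, x, y, z, t, m, n}

u, v, w, x, y, z, t, m, n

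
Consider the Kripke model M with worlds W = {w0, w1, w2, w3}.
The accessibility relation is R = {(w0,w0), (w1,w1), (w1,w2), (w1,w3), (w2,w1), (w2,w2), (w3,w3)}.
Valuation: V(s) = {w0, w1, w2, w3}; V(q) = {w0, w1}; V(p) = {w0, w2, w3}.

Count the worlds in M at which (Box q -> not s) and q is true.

Let φ = (Box q -> not s) and q. Evaluate φ at each world:
  w0 (successors {w0}): φ is false.
  w1 (successors {w1, w2, w3}): φ is true.
  w2 (successors {w1, w2}): φ is false.
  w3 (successors {w3}): φ is false.
For instance, at w2:
  At w2: Box q -> not s is true, q is false, so (Box q -> not s) and q is false.
    At w2: Box q is false, not s is false, so Box q -> not s is true.
      At w2: Box q requires q at every successor {w1, w2}.
        q fails at w2, so Box q is false at w2.
Satisfying worlds: {w1}

1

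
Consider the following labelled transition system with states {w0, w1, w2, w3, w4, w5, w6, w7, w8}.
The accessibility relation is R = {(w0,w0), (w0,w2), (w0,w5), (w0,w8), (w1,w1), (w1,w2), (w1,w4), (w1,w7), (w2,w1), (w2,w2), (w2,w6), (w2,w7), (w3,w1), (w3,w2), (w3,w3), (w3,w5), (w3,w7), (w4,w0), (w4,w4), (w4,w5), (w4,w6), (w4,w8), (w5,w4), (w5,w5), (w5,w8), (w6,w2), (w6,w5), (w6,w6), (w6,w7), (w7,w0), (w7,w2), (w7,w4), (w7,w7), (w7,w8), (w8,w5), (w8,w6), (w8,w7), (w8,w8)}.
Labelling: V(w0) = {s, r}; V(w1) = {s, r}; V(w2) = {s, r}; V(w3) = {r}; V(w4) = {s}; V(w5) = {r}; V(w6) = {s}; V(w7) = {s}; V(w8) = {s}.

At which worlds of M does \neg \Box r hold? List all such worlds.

w0, w1, w2, w3, w4, w5, w6, w7, w8

Let φ = \neg \Box r. Evaluate φ at each world:
  w0 (successors {w0, w2, w5, w8}): φ is true.
  w1 (successors {w1, w2, w4, w7}): φ is true.
  w2 (successors {w1, w2, w6, w7}): φ is true.
  w3 (successors {w1, w2, w3, w5, w7}): φ is true.
  w4 (successors {w0, w4, w5, w6, w8}): φ is true.
  w5 (successors {w4, w5, w8}): φ is true.
  w6 (successors {w2, w5, w6, w7}): φ is true.
  w7 (successors {w0, w2, w4, w7, w8}): φ is true.
  w8 (successors {w5, w6, w7, w8}): φ is true.
For instance, at w2:
  At w2: \Box r is false, so \neg \Box r is true.
    At w2: \Box r requires r at every successor {w1, w2, w6, w7}.
      r fails at w6, so \Box r is false at w2.
Satisfying worlds: {w0, w1, w2, w3, w4, w5, w6, w7, w8}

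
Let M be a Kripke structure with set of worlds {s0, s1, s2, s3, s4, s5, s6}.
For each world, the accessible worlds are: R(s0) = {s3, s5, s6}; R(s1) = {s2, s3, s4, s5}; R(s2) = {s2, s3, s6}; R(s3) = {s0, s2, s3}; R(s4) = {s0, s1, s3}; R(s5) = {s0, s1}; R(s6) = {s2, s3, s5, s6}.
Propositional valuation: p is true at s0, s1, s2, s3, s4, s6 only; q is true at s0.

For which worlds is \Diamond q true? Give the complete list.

Recall that \Diamond ψ holds at a world iff ψ holds at some accessible world.
Let φ = \Diamond q. Evaluate φ at each world:
  s0 (successors {s3, s5, s6}): φ is false.
  s1 (successors {s2, s3, s4, s5}): φ is false.
  s2 (successors {s2, s3, s6}): φ is false.
  s3 (successors {s0, s2, s3}): φ is true.
  s4 (successors {s0, s1, s3}): φ is true.
  s5 (successors {s0, s1}): φ is true.
  s6 (successors {s2, s3, s5, s6}): φ is false.
For instance, at s3:
  At s3: \Diamond q requires q at some successor in {s0, s2, s3}.
    q holds at s0, so \Diamond q is true at s3.
Satisfying worlds: {s3, s4, s5}

s3, s4, s5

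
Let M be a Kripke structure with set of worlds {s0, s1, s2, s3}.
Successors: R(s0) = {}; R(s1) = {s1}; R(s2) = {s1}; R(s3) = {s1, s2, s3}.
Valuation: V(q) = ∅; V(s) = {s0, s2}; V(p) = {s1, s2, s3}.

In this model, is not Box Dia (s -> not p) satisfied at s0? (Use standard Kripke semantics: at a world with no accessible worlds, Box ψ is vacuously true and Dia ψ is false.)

Recall that Box ψ holds at a world iff ψ holds at every accessible world, and Dia ψ holds iff ψ holds at some accessible world.
At s0: Box Dia (s -> not p) is true, so not Box Dia (s -> not p) is false.
  At s0: no accessible worlds, so Box Dia (s -> not p) holds vacuously.

No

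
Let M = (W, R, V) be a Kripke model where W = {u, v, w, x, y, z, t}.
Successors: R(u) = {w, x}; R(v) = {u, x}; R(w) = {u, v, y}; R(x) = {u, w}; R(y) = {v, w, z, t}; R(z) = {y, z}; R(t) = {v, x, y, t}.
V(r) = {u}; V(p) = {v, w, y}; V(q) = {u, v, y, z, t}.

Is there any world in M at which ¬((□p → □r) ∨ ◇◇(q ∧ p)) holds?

No

Let φ = ¬((□p → □r) ∨ ◇◇(q ∧ p)). Evaluate φ at each world:
  u (successors {w, x}): φ is false.
  v (successors {u, x}): φ is false.
  w (successors {u, v, y}): φ is false.
  x (successors {u, w}): φ is false.
  y (successors {v, w, z, t}): φ is false.
  z (successors {y, z}): φ is false.
  t (successors {v, x, y, t}): φ is false.
For instance, at t:
  At t: (□p → □r) ∨ ◇◇(q ∧ p) is true, so ¬((□p → □r) ∨ ◇◇(q ∧ p)) is false.
    At t: □p → □r is true, ◇◇(q ∧ p) is true, so (□p → □r) ∨ ◇◇(q ∧ p) is true.
      At t: □p is false, □r is false, so □p → □r is true.
      At t: ◇◇(q ∧ p) requires ◇(q ∧ p) at some successor in {v, x, y, t}.
        ◇(q ∧ p) holds at y, so ◇◇(q ∧ p) is true at t.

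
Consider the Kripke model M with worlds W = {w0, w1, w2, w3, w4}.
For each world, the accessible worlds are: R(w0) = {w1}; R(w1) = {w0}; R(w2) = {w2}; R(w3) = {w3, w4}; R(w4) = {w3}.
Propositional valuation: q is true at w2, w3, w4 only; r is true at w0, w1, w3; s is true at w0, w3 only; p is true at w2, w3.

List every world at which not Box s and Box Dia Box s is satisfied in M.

Let φ = not Box s and Box Dia Box s. Evaluate φ at each world:
  w0 (successors {w1}): φ is false.
  w1 (successors {w0}): φ is false.
  w2 (successors {w2}): φ is false.
  w3 (successors {w3, w4}): φ is false.
  w4 (successors {w3}): φ is false.
For instance, at w4:
  At w4: not Box s is false, Box Dia Box s is true, so not Box s and Box Dia Box s is false.
    At w4: Box s is true, so not Box s is false.
      At w4: Box s requires s at every successor {w3}.
        At w3: s is true.
      So Box s is true at w4.
    At w4: Box Dia Box s requires Dia Box s at every successor {w3}.
      At w3: Dia Box s is true.
    So Box Dia Box s is true at w4.
Satisfying worlds: none.

none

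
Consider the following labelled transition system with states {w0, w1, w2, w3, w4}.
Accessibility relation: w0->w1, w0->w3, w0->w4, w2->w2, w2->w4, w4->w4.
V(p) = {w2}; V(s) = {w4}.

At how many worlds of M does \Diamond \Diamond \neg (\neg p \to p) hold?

3

Recall that \Diamond ψ holds at a world iff ψ holds at some accessible world.
Let φ = \Diamond \Diamond \neg (\neg p \to p). Evaluate φ at each world:
  w0 (successors {w1, w3, w4}): φ is true.
  w1 (successors ∅): φ is false.
  w2 (successors {w2, w4}): φ is true.
  w3 (successors ∅): φ is false.
  w4 (successors {w4}): φ is true.
For instance, at w0:
  At w0: \Diamond \Diamond \neg (\neg p \to p) requires \Diamond \neg (\neg p \to p) at some successor in {w1, w3, w4}.
    \Diamond \neg (\neg p \to p) holds at w4, so \Diamond \Diamond \neg (\neg p \to p) is true at w0.
      At w4: \Diamond \neg (\neg p \to p) requires \neg (\neg p \to p) at some successor in {w4}.
        \neg (\neg p \to p) holds at w4, so \Diamond \neg (\neg p \to p) is true at w4.
Satisfying worlds: {w0, w2, w4}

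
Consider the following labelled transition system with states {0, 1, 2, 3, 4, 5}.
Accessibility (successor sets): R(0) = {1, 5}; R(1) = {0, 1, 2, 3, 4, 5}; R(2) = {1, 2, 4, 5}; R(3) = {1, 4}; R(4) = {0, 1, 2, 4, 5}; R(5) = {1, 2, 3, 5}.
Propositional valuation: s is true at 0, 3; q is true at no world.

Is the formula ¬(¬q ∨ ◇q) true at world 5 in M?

No

Recall that ◇ψ holds at a world iff ψ holds at some accessible world.
At 5: ¬q ∨ ◇q is true, so ¬(¬q ∨ ◇q) is false.
  At 5: ¬q is true, ◇q is false, so ¬q ∨ ◇q is true.
    At 5: ◇q requires q at some successor in {1, 2, 3, 5}.
      At 1: q is false.
      At 2: q is false.
      At 3: q is false.
      At 5: q is false.
    So ◇q is false at 5.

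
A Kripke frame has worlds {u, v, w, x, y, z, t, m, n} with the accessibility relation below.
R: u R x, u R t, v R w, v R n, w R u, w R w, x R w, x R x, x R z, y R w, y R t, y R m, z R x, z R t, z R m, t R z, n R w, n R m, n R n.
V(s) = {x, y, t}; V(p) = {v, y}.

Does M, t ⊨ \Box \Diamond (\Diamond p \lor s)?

Yes

At t: \Box \Diamond (\Diamond p \lor s) requires \Diamond (\Diamond p \lor s) at every successor {z}.
    At z: \Diamond (\Diamond p \lor s) requires \Diamond p \lor s at some successor in {x, t, m}.
      \Diamond p \lor s holds at x, so \Diamond (\Diamond p \lor s) is true at z.
So \Box \Diamond (\Diamond p \lor s) is true at t.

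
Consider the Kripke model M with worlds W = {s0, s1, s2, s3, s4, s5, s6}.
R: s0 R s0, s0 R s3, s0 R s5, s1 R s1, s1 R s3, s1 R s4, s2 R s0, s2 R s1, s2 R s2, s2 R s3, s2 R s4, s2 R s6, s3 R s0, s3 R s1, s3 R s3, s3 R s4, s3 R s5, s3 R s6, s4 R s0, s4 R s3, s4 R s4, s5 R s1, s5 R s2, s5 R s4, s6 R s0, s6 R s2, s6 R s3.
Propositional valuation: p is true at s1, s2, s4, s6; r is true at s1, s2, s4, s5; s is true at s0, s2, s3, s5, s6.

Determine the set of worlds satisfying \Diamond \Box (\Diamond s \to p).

Let φ = \Diamond \Box (\Diamond s \to p). Evaluate φ at each world:
  s0 (successors {s0, s3, s5}): φ is true.
  s1 (successors {s1, s3, s4}): φ is false.
  s2 (successors {s0, s1, s2, s3, s4, s6}): φ is false.
  s3 (successors {s0, s1, s3, s4, s5, s6}): φ is true.
  s4 (successors {s0, s3, s4}): φ is false.
  s5 (successors {s1, s2, s4}): φ is false.
  s6 (successors {s0, s2, s3}): φ is false.
For instance, at s5:
  At s5: \Diamond \Box (\Diamond s \to p) requires \Box (\Diamond s \to p) at some successor in {s1, s2, s4}.
    At s1: \Box (\Diamond s \to p) is false.
    At s2: \Box (\Diamond s \to p) is false.
    At s4: \Box (\Diamond s \to p) is false.
  So \Diamond \Box (\Diamond s \to p) is false at s5.
Satisfying worlds: {s0, s3}

s0, s3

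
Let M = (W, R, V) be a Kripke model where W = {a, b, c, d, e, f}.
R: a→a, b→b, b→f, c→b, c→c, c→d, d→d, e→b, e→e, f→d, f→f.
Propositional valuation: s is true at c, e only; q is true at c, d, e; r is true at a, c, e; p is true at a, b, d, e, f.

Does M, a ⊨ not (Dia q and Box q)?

Yes

At a: Dia q and Box q is false, so not (Dia q and Box q) is true.
  At a: Dia q is false, Box q is false, so Dia q and Box q is false.
    At a: Dia q requires q at some successor in {a}.
      At a: q is false.
    So Dia q is false at a.
    At a: Box q requires q at every successor {a}.
      q fails at a, so Box q is false at a.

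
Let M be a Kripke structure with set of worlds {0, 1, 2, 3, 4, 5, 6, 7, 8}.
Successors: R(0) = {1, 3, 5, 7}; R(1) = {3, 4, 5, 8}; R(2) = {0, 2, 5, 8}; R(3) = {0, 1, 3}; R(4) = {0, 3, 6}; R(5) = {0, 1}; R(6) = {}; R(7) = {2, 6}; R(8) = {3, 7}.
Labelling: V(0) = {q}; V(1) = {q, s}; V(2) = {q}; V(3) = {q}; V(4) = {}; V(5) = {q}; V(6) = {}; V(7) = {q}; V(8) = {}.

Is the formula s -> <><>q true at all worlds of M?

Yes

Let φ = s -> <><>q. Evaluate φ at each world:
  0 (successors {1, 3, 5, 7}): φ is true.
  1 (successors {3, 4, 5, 8}): φ is true.
  2 (successors {0, 2, 5, 8}): φ is true.
  3 (successors {0, 1, 3}): φ is true.
  4 (successors {0, 3, 6}): φ is true.
  5 (successors {0, 1}): φ is true.
  6 (successors ∅): φ is true.
  7 (successors {2, 6}): φ is true.
  8 (successors {3, 7}): φ is true.
For instance, at 5:
  At 5: s is false, <><>q is true, so s -> <><>q is true.
    At 5: <><>q requires <>q at some successor in {0, 1}.
      <>q holds at 0, so <><>q is true at 5.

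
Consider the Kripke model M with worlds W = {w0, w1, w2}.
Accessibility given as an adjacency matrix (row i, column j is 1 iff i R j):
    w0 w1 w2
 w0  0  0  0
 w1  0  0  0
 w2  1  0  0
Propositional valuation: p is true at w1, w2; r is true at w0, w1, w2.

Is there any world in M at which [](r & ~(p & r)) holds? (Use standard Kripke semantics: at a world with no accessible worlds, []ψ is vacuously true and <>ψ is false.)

Yes

Let φ = [](r & ~(p & r)). Evaluate φ at each world:
  w0 (successors ∅): φ is true.
  w1 (successors ∅): φ is true.
  w2 (successors {w0}): φ is true.
Detail at w0 (witness):
  At w0: no accessible worlds, so [](r & ~(p & r)) holds vacuously.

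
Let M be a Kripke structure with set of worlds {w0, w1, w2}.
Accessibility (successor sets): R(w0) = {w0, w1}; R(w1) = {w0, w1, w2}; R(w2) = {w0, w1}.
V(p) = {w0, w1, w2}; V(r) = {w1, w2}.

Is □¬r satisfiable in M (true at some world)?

Let φ = □¬r. Evaluate φ at each world:
  w0 (successors {w0, w1}): φ is false.
  w1 (successors {w0, w1, w2}): φ is false.
  w2 (successors {w0, w1}): φ is false.
For instance, at w0:
  At w0: □¬r requires ¬r at every successor {w0, w1}.
    ¬r fails at w1, so □¬r is false at w0.

No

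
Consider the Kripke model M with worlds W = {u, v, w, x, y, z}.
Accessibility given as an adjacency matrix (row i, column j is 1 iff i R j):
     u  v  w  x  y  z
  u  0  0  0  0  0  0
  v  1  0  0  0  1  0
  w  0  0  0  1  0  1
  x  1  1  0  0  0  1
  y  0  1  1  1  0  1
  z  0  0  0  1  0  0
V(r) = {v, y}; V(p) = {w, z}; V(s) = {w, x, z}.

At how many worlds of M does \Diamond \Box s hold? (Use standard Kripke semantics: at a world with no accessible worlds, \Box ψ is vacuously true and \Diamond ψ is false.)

4

Recall that \Box ψ holds at a world iff ψ holds at every accessible world, and \Diamond ψ holds iff ψ holds at some accessible world.
Let φ = \Diamond \Box s. Evaluate φ at each world:
  u (successors ∅): φ is false.
  v (successors {u, y}): φ is true.
  w (successors {x, z}): φ is true.
  x (successors {u, v, z}): φ is true.
  y (successors {v, w, x, z}): φ is true.
  z (successors {x}): φ is false.
For instance, at x:
  At x: \Diamond \Box s requires \Box s at some successor in {u, v, z}.
    \Box s holds at u, so \Diamond \Box s is true at x.
      At u: no accessible worlds, so \Box s holds vacuously.
Satisfying worlds: {v, w, x, y}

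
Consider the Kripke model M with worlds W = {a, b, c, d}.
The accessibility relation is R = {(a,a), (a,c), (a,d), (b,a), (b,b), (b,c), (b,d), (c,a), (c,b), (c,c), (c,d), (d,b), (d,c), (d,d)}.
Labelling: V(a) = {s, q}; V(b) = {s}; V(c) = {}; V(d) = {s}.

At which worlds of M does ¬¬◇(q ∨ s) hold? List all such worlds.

a, b, c, d

Recall that ◇ψ holds at a world iff ψ holds at some accessible world.
Let φ = ¬¬◇(q ∨ s). Evaluate φ at each world:
  a (successors {a, c, d}): φ is true.
  b (successors {a, b, c, d}): φ is true.
  c (successors {a, b, c, d}): φ is true.
  d (successors {b, c, d}): φ is true.
For instance, at c:
  At c: ¬◇(q ∨ s) is false, so ¬¬◇(q ∨ s) is true.
    At c: ◇(q ∨ s) is true, so ¬◇(q ∨ s) is false.
      At c: ◇(q ∨ s) requires q ∨ s at some successor in {a, b, c, d}.
        q ∨ s holds at a, so ◇(q ∨ s) is true at c.
Satisfying worlds: {a, b, c, d}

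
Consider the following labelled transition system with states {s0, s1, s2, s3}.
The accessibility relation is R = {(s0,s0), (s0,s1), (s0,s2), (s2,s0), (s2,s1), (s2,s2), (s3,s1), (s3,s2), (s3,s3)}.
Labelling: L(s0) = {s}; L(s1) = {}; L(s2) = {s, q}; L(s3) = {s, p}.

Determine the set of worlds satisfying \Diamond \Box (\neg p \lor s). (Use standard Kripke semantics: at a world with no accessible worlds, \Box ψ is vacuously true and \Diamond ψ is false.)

s0, s2, s3

Recall that \Box ψ holds at a world iff ψ holds at every accessible world, and \Diamond ψ holds iff ψ holds at some accessible world.
Let φ = \Diamond \Box (\neg p \lor s). Evaluate φ at each world:
  s0 (successors {s0, s1, s2}): φ is true.
  s1 (successors ∅): φ is false.
  s2 (successors {s0, s1, s2}): φ is true.
  s3 (successors {s1, s2, s3}): φ is true.
For instance, at s2:
  At s2: \Diamond \Box (\neg p \lor s) requires \Box (\neg p \lor s) at some successor in {s0, s1, s2}.
    \Box (\neg p \lor s) holds at s0, so \Diamond \Box (\neg p \lor s) is true at s2.
      At s0: \Box (\neg p \lor s) requires \neg p \lor s at every successor {s0, s1, s2}.
        At s0: \neg p \lor s is true.
        At s1: \neg p \lor s is true.
        At s2: \neg p \lor s is true.
      So \Box (\neg p \lor s) is true at s0.
Satisfying worlds: {s0, s2, s3}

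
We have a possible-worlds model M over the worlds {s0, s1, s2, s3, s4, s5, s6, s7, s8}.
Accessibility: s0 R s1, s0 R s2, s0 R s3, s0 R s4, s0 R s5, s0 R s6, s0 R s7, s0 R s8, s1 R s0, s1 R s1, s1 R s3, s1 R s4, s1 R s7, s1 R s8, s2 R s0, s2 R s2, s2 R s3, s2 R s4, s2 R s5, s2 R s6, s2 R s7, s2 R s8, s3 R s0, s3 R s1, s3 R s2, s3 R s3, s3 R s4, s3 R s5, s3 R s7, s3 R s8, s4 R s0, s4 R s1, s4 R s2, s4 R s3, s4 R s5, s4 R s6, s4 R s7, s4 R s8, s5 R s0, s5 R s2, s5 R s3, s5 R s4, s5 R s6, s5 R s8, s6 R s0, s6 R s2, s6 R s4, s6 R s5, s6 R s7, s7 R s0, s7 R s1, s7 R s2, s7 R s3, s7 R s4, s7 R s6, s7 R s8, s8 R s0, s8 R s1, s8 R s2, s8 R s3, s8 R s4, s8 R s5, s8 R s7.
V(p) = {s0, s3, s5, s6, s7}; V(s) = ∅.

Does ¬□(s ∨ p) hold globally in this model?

Yes

Let φ = ¬□(s ∨ p). Evaluate φ at each world:
  s0 (successors {s1, s2, s3, s4, s5, s6, s7, s8}): φ is true.
  s1 (successors {s0, s1, s3, s4, s7, s8}): φ is true.
  s2 (successors {s0, s2, s3, s4, s5, s6, s7, s8}): φ is true.
  s3 (successors {s0, s1, s2, s3, s4, s5, s7, s8}): φ is true.
  s4 (successors {s0, s1, s2, s3, s5, s6, s7, s8}): φ is true.
  s5 (successors {s0, s2, s3, s4, s6, s8}): φ is true.
  s6 (successors {s0, s2, s4, s5, s7}): φ is true.
  s7 (successors {s0, s1, s2, s3, s4, s6, s8}): φ is true.
  s8 (successors {s0, s1, s2, s3, s4, s5, s7}): φ is true.
For instance, at s2:
  At s2: □(s ∨ p) is false, so ¬□(s ∨ p) is true.
    At s2: □(s ∨ p) requires s ∨ p at every successor {s0, s2, s3, s4, s5, s6, s7, s8}.
      s ∨ p fails at s2, so □(s ∨ p) is false at s2.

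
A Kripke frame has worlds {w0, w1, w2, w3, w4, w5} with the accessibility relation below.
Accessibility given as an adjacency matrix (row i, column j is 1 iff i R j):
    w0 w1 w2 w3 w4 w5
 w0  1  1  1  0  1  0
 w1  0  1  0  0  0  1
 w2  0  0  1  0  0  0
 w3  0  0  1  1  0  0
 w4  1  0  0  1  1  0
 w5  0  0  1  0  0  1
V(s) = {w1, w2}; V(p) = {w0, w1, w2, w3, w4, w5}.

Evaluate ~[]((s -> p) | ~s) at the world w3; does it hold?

No

At w3: []((s -> p) | ~s) is true, so ~[]((s -> p) | ~s) is false.
  At w3: []((s -> p) | ~s) requires (s -> p) | ~s at every successor {w2, w3}.
    At w2: (s -> p) | ~s is true.
    At w3: (s -> p) | ~s is true.
  So []((s -> p) | ~s) is true at w3.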